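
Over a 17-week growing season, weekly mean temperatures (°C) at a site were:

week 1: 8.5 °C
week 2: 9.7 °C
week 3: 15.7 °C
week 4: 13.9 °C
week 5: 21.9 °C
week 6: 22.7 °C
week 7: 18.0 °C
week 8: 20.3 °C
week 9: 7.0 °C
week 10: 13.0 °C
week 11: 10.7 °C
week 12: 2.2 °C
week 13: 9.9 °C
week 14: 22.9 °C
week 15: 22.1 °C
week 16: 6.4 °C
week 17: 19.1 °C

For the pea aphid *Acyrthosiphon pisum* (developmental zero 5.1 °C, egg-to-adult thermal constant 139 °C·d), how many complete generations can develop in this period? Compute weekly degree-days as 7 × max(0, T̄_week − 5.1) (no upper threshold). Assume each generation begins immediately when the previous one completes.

Weekly DD (7 × max(0, T̄ − 5.1)): 23.8, 32.2, 74.2, 61.6, 117.6, 123.2, 90.3, 106.4, 13.3, 55.3, 39.2, 0.0, 33.6, 124.6, 119.0, 9.1, 98.0.
Season total = 1121.4 DD.
Complete generations = ⌊1121.4 / 139⌋ = 8.

8 generations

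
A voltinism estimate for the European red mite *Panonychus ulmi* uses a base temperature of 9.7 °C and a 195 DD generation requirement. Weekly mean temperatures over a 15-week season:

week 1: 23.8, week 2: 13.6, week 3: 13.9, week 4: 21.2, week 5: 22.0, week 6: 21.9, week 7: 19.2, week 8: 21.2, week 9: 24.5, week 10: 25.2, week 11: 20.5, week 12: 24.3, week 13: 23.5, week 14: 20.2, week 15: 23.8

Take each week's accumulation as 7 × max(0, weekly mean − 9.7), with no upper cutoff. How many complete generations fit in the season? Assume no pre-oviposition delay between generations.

Weekly DD (7 × max(0, T̄ − 9.7)): 98.7, 27.3, 29.4, 80.5, 86.1, 85.4, 66.5, 80.5, 103.6, 108.5, 75.6, 102.2, 96.6, 73.5, 98.7.
Season total = 1213.1 DD.
Complete generations = ⌊1213.1 / 195⌋ = 6.

6 generations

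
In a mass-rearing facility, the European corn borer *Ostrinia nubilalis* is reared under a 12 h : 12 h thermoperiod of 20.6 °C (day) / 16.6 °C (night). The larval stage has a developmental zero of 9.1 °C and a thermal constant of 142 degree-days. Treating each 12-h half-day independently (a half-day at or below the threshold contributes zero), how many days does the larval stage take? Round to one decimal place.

14.9 days

Day half: max(0, 20.6 − 9.1) × 0.5 = 11.5 × 0.5 = 5.75 DD.
Night half: max(0, 16.6 − 9.1) × 0.5 = 7.5 × 0.5 = 3.75 DD.
Per 24 h: 9.50 DD/day.
Duration = 142 / 9.50 = 14.947 ≈ 14.9 days.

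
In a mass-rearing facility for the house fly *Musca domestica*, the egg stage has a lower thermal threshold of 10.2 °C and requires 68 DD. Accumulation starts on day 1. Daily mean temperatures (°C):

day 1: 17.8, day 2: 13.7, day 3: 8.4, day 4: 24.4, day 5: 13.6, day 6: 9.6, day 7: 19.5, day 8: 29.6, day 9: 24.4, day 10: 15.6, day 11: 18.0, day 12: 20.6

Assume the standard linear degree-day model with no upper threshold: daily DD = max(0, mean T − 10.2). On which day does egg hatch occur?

day 9

Daily DD above 10.2 °C: 7.6, 3.5, 0.0, 14.2, 3.4, 0.0, 9.3, 19.4, 14.2, 5.4, 7.8, 10.4.
Cumulative: 7.6, 11.1, 11.1, 25.3, 28.7, 28.7, 38.0, 57.4, 71.6, 77.0, 84.8, 95.2.
The total first reaches 68 DD on day 9.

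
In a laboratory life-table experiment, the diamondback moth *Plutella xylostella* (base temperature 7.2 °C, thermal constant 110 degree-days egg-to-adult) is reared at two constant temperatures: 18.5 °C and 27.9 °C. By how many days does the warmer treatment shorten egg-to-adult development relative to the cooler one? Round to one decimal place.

At 18.5 °C: 110 / (18.5 − 7.2) = 110 / 11.3 = 9.735 d.
At 27.9 °C: 110 / (27.9 − 7.2) = 110 / 20.7 = 5.314 d.
Difference = |9.735 − 5.314| = 4.421 ≈ 4.4 days.

4.4 days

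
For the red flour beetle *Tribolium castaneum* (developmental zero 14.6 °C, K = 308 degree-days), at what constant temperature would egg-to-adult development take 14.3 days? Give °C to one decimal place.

36.1 °C

Required daily accumulation = 308 / 14.3 = 21.538 DD/day.
T = T_base + 21.538 = 14.6 + 21.538 = 36.138 ≈ 36.1 °C.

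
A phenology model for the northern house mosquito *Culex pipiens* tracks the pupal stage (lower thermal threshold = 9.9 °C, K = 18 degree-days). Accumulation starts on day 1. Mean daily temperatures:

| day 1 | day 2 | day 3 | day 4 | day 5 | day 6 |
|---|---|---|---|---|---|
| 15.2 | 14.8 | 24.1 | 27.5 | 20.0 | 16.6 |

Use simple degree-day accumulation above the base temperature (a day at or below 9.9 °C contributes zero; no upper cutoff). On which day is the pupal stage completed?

Daily DD above 9.9 °C: 5.3, 4.9, 14.2, 17.6, 10.1, 6.7.
Cumulative: 5.3, 10.2, 24.4, 42.0, 52.1, 58.8.
The total first reaches 18 DD on day 3.

day 3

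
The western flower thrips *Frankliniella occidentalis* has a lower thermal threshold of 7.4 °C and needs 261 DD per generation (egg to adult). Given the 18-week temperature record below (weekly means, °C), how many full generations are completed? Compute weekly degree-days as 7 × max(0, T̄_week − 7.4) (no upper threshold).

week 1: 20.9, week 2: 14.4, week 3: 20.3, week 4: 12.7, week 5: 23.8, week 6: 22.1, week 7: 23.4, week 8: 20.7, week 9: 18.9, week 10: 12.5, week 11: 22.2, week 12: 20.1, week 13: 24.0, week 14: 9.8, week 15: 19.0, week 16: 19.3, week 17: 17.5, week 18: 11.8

Weekly DD (7 × max(0, T̄ − 7.4)): 94.5, 49.0, 90.3, 37.1, 114.8, 102.9, 112.0, 93.1, 80.5, 35.7, 103.6, 88.9, 116.2, 16.8, 81.2, 83.3, 70.7, 30.8.
Season total = 1401.4 DD.
Complete generations = ⌊1401.4 / 261⌋ = 5.

5 generations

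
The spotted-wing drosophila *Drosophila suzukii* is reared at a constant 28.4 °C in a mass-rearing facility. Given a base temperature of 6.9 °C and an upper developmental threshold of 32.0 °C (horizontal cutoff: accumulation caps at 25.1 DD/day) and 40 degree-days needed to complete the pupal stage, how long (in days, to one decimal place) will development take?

1.9 days

Daily accumulation = 28.4 − 6.9 = 21.5 DD/day.
Duration = 40 / 21.5 = 1.860 ≈ 1.9 days.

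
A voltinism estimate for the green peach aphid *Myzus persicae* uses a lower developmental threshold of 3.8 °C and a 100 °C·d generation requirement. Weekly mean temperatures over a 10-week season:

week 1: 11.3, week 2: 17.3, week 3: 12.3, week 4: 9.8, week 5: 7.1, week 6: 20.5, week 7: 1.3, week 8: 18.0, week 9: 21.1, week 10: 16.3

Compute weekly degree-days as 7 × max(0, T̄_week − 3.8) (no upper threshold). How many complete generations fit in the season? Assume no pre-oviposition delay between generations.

6 generations

Weekly DD (7 × max(0, T̄ − 3.8)): 52.5, 94.5, 59.5, 42.0, 23.1, 116.9, 0.0, 99.4, 121.1, 87.5.
Season total = 696.5 DD.
Complete generations = ⌊696.5 / 100⌋ = 6.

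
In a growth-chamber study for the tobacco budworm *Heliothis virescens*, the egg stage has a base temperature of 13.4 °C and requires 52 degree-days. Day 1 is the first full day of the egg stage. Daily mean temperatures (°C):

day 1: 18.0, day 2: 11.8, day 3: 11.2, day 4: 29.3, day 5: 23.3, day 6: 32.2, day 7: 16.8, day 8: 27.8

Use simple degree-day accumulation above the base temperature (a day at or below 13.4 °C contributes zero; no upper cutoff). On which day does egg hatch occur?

day 7

Daily DD above 13.4 °C: 4.6, 0.0, 0.0, 15.9, 9.9, 18.8, 3.4, 14.4.
Cumulative: 4.6, 4.6, 4.6, 20.5, 30.4, 49.2, 52.6, 67.0.
The total first reaches 52 DD on day 7.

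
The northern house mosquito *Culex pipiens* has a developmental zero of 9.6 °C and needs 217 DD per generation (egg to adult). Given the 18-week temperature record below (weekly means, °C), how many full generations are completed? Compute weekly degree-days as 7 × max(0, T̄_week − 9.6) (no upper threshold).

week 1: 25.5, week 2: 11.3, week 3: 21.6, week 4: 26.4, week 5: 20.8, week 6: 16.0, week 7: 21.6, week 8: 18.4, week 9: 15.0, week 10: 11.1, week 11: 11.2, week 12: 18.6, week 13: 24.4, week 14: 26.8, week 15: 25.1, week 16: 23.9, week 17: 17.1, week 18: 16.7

5 generations

Weekly DD (7 × max(0, T̄ − 9.6)): 111.3, 11.9, 84.0, 117.6, 78.4, 44.8, 84.0, 61.6, 37.8, 10.5, 11.2, 63.0, 103.6, 120.4, 108.5, 100.1, 52.5, 49.7.
Season total = 1250.9 DD.
Complete generations = ⌊1250.9 / 217⌋ = 5.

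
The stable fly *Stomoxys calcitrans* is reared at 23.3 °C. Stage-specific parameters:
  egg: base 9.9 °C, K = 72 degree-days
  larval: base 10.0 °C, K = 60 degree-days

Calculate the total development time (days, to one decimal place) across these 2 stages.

egg: 72 / (23.3 − 9.9) = 72 / 13.4 = 5.373 d.
larval: 60 / (23.3 − 10.0) = 60 / 13.3 = 4.511 d.
Sum = 9.884 ≈ 9.9 days.

9.9 days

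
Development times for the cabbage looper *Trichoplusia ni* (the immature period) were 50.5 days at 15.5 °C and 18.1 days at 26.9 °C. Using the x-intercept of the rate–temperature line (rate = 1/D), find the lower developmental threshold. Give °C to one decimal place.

Linear rate model ⇒ the product D·(T − T_b) is constant across temperatures.
50.5·(15.5 − T_b) = 18.1·(26.9 − T_b)
T_b = (50.5·15.5 − 18.1·26.9) / (50.5 − 18.1) = 295.86 / 32.4 = 9.131 °C ≈ 9.1 °C.

9.1 °C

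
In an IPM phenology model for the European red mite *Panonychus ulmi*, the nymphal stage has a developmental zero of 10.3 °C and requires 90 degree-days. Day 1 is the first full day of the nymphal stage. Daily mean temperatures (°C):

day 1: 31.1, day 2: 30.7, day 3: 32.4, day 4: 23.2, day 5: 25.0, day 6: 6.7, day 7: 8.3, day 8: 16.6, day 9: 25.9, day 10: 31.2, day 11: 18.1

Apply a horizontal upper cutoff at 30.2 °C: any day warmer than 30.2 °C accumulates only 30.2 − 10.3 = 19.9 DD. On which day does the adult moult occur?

day 8

Daily DD above 10.3 °C (capped at 19.9): 19.9, 19.9, 19.9, 12.9, 14.7, 0.0, 0.0, 6.3, 15.6, 19.9, 7.8.
Cumulative: 19.9, 39.8, 59.7, 72.6, 87.3, 87.3, 87.3, 93.6, 109.2, 129.1, 136.9.
The total first reaches 90 DD on day 8.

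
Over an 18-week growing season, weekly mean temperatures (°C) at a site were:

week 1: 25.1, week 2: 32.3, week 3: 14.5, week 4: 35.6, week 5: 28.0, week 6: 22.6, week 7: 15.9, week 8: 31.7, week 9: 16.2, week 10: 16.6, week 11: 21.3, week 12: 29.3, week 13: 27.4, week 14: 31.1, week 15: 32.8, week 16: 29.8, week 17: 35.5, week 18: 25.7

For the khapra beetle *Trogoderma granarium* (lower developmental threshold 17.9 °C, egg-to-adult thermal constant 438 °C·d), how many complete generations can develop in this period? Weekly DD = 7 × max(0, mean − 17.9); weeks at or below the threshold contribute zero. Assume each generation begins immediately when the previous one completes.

Weekly DD (7 × max(0, T̄ − 17.9)): 50.4, 100.8, 0.0, 123.9, 70.7, 32.9, 0.0, 96.6, 0.0, 0.0, 23.8, 79.8, 66.5, 92.4, 104.3, 83.3, 123.2, 54.6.
Season total = 1103.2 DD.
Complete generations = ⌊1103.2 / 438⌋ = 2.

2 generations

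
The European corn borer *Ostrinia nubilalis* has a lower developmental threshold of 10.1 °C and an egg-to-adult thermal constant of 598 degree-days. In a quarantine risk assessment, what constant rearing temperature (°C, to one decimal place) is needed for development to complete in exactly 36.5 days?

Required daily accumulation = 598 / 36.5 = 16.384 DD/day.
T = T_base + 16.384 = 10.1 + 16.384 = 26.484 ≈ 26.5 °C.

26.5 °C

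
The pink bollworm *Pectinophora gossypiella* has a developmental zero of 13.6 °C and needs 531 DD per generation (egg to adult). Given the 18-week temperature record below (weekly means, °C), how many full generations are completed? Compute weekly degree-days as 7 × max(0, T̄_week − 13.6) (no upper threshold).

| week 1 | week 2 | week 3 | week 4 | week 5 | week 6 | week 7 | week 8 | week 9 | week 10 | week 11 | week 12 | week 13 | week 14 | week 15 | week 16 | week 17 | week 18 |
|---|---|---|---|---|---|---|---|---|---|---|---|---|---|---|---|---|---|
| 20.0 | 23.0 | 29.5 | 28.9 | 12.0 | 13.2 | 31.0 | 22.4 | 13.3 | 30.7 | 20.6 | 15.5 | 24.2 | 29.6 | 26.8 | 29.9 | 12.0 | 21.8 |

2 generations

Weekly DD (7 × max(0, T̄ − 13.6)): 44.8, 65.8, 111.3, 107.1, 0.0, 0.0, 121.8, 61.6, 0.0, 119.7, 49.0, 13.3, 74.2, 112.0, 92.4, 114.1, 0.0, 57.4.
Season total = 1144.5 DD.
Complete generations = ⌊1144.5 / 531⌋ = 2.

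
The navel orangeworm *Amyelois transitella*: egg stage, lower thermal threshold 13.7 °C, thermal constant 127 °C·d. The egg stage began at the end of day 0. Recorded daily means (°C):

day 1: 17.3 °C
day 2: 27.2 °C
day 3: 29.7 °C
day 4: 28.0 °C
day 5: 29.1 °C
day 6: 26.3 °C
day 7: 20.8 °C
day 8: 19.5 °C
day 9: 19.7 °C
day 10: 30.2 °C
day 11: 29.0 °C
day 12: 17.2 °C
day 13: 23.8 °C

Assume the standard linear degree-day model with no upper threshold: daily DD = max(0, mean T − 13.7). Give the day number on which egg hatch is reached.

day 12

Daily DD above 13.7 °C: 3.6, 13.5, 16.0, 14.3, 15.4, 12.6, 7.1, 5.8, 6.0, 16.5, 15.3, 3.5, 10.1.
Cumulative: 3.6, 17.1, 33.1, 47.4, 62.8, 75.4, 82.5, 88.3, 94.3, 110.8, 126.1, 129.6, 139.7.
The total first reaches 127 DD on day 12.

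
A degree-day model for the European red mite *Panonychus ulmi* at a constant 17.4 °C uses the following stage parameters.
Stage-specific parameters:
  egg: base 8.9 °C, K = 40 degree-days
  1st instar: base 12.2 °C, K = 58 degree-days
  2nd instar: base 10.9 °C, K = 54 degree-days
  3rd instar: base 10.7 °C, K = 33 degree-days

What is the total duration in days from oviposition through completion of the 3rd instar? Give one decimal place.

29.1 days

egg: 40 / (17.4 − 8.9) = 40 / 8.5 = 4.706 d.
1st instar: 58 / (17.4 − 12.2) = 58 / 5.2 = 11.154 d.
2nd instar: 54 / (17.4 − 10.9) = 54 / 6.5 = 8.308 d.
3rd instar: 33 / (17.4 − 10.7) = 33 / 6.7 = 4.925 d.
Sum = 29.093 ≈ 29.1 days.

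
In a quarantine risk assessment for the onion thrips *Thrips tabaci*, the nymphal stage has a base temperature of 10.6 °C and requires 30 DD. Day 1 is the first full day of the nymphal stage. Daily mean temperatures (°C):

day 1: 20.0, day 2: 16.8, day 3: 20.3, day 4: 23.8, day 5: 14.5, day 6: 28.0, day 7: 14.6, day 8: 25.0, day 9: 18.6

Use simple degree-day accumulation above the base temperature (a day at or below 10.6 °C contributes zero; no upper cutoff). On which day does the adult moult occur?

day 4

Daily DD above 10.6 °C: 9.4, 6.2, 9.7, 13.2, 3.9, 17.4, 4.0, 14.4, 8.0.
Cumulative: 9.4, 15.6, 25.3, 38.5, 42.4, 59.8, 63.8, 78.2, 86.2.
The total first reaches 30 DD on day 4.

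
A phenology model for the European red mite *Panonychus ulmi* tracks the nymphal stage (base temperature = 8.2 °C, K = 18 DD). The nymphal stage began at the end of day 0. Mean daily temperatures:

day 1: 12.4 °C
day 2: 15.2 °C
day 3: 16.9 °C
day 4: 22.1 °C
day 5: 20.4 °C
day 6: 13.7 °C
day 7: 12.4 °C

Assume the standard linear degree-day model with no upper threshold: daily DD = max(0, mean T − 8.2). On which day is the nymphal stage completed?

day 3

Daily DD above 8.2 °C: 4.2, 7.0, 8.7, 13.9, 12.2, 5.5, 4.2.
Cumulative: 4.2, 11.2, 19.9, 33.8, 46.0, 51.5, 55.7.
The total first reaches 18 DD on day 3.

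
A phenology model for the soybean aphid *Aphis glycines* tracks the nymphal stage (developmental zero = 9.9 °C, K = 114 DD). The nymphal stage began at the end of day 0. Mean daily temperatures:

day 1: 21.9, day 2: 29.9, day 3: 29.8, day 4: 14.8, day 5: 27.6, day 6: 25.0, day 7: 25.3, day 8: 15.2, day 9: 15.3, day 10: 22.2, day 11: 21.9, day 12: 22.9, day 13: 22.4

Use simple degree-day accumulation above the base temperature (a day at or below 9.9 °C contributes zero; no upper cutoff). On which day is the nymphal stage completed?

Daily DD above 9.9 °C: 12.0, 20.0, 19.9, 4.9, 17.7, 15.1, 15.4, 5.3, 5.4, 12.3, 12.0, 13.0, 12.5.
Cumulative: 12.0, 32.0, 51.9, 56.8, 74.5, 89.6, 105.0, 110.3, 115.7, 128.0, 140.0, 153.0, 165.5.
The total first reaches 114 DD on day 9.

day 9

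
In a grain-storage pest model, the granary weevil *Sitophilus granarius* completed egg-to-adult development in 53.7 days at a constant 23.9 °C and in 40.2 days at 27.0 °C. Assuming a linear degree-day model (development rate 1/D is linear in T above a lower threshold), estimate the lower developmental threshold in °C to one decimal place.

Under the model K = D·(T − T_b), so D₁·(T₁ − T_b) = D₂·(T₂ − T_b).
53.7·(23.9 − T_b) = 40.2·(27.0 − T_b)
T_b = (53.7·23.9 − 40.2·27.0) / (53.7 − 40.2) = 198.03 / 13.5 = 14.669 °C ≈ 14.7 °C.

14.7 °C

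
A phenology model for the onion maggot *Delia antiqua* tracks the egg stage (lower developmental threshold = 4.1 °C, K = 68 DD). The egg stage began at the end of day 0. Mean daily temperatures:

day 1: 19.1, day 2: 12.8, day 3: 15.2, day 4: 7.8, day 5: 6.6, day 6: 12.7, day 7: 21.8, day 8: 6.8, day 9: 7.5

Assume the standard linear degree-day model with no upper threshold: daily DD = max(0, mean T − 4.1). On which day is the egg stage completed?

Daily DD above 4.1 °C: 15.0, 8.7, 11.1, 3.7, 2.5, 8.6, 17.7, 2.7, 3.4.
Cumulative: 15.0, 23.7, 34.8, 38.5, 41.0, 49.6, 67.3, 70.0, 73.4.
The total first reaches 68 DD on day 8.

day 8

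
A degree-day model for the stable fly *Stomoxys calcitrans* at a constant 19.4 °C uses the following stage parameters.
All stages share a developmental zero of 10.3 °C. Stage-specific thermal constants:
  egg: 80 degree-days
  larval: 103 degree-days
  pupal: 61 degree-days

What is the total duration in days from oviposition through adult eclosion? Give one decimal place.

Daily accumulation at 19.4 °C = 19.4 − 10.3 = 9.1 DD/day.
Total K = 80 + 103 + 61 = 244 DD.
Total duration = 244 / 9.1 = 26.813 ≈ 26.8 days.

26.8 days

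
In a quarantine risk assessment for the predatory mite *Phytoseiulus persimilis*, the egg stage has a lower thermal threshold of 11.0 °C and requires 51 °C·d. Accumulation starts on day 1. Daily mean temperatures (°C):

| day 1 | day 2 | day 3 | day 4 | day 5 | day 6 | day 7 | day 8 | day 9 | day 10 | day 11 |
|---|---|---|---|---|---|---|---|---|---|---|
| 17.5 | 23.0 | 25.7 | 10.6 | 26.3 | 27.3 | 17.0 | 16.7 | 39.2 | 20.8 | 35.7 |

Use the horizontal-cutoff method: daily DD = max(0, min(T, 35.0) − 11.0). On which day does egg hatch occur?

day 6

Daily DD above 11.0 °C (capped at 24.0): 6.5, 12.0, 14.7, 0.0, 15.3, 16.3, 6.0, 5.7, 24.0, 9.8, 24.0.
Cumulative: 6.5, 18.5, 33.2, 33.2, 48.5, 64.8, 70.8, 76.5, 100.5, 110.3, 134.3.
The total first reaches 51 DD on day 6.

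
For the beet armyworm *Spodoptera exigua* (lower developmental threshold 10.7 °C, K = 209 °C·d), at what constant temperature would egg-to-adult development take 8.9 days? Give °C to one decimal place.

Required daily accumulation = 209 / 8.9 = 23.483 DD/day.
T = T_base + 23.483 = 10.7 + 23.483 = 34.183 ≈ 34.2 °C.

34.2 °C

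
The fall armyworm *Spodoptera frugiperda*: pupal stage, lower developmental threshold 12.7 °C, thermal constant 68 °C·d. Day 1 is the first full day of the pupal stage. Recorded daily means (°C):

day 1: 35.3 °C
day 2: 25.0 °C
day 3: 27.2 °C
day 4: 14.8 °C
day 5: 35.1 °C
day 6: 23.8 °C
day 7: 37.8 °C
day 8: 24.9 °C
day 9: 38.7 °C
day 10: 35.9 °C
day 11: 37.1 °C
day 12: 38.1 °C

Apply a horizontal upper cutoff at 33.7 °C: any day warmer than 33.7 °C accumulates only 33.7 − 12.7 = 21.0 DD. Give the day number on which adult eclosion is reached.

day 5

Daily DD above 12.7 °C (capped at 21.0): 21.0, 12.3, 14.5, 2.1, 21.0, 11.1, 21.0, 12.2, 21.0, 21.0, 21.0, 21.0.
Cumulative: 21.0, 33.3, 47.8, 49.9, 70.9, 82.0, 103.0, 115.2, 136.2, 157.2, 178.2, 199.2.
The total first reaches 68 DD on day 5.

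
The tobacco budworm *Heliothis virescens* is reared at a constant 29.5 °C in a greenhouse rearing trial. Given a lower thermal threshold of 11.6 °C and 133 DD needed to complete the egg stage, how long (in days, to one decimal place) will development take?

Daily accumulation = 29.5 − 11.6 = 17.9 DD/day.
Duration = 133 / 17.9 = 7.430 ≈ 7.4 days.

7.4 days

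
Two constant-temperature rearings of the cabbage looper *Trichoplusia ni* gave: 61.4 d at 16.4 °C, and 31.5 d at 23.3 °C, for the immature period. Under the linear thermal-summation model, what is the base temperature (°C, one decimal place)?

9.1 °C

Equal thermal constants: D₁(T₁ − T_b) = D₂(T₂ − T_b).
61.4·(16.4 − T_b) = 31.5·(23.3 − T_b)
T_b = (61.4·16.4 − 31.5·23.3) / (61.4 − 31.5) = 273.01 / 29.9 = 9.131 °C ≈ 9.1 °C.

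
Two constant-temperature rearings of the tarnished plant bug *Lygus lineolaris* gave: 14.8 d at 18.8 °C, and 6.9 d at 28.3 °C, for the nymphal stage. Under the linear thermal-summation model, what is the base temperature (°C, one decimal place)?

Equal thermal constants: D₁(T₁ − T_b) = D₂(T₂ − T_b).
14.8·(18.8 − T_b) = 6.9·(28.3 − T_b)
T_b = (14.8·18.8 − 6.9·28.3) / (14.8 − 6.9) = 82.97 / 7.9 = 10.503 °C ≈ 10.5 °C.

10.5 °C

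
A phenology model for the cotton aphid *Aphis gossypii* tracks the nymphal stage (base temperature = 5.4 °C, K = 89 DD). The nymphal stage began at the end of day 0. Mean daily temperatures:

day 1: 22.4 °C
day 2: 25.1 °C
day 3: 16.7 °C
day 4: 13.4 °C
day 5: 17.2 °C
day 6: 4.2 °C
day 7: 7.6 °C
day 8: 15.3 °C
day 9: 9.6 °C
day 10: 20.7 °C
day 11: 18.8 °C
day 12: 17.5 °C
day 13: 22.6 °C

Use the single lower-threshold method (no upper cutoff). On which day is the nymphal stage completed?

day 10

Daily DD above 5.4 °C: 17.0, 19.7, 11.3, 8.0, 11.8, 0.0, 2.2, 9.9, 4.2, 15.3, 13.4, 12.1, 17.2.
Cumulative: 17.0, 36.7, 48.0, 56.0, 67.8, 67.8, 70.0, 79.9, 84.1, 99.4, 112.8, 124.9, 142.1.
The total first reaches 89 DD on day 10.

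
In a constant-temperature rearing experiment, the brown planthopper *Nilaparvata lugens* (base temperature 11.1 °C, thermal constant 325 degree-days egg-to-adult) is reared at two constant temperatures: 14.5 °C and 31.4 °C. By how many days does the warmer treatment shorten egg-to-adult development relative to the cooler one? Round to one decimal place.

79.6 days

At 14.5 °C: 325 / (14.5 − 11.1) = 325 / 3.4 = 95.588 d.
At 31.4 °C: 325 / (31.4 − 11.1) = 325 / 20.3 = 16.010 d.
Difference = |95.588 − 16.010| = 79.578 ≈ 79.6 days.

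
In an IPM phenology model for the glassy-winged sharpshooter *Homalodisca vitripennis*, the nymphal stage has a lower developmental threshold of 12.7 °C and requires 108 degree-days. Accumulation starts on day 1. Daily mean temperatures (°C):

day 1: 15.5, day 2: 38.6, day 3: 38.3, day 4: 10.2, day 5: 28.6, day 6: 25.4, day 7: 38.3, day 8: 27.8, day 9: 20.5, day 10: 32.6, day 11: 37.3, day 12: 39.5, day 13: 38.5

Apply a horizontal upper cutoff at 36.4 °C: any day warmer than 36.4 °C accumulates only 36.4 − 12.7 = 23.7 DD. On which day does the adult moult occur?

Daily DD above 12.7 °C (capped at 23.7): 2.8, 23.7, 23.7, 0.0, 15.9, 12.7, 23.7, 15.1, 7.8, 19.9, 23.7, 23.7, 23.7.
Cumulative: 2.8, 26.5, 50.2, 50.2, 66.1, 78.8, 102.5, 117.6, 125.4, 145.3, 169.0, 192.7, 216.4.
The total first reaches 108 DD on day 8.

day 8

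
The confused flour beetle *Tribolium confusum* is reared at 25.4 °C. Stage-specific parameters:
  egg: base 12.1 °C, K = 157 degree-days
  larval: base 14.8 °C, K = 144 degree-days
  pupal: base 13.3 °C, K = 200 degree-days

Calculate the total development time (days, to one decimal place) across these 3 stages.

41.9 days

egg: 157 / (25.4 − 12.1) = 157 / 13.3 = 11.805 d.
larval: 144 / (25.4 − 14.8) = 144 / 10.6 = 13.585 d.
pupal: 200 / (25.4 − 13.3) = 200 / 12.1 = 16.529 d.
Sum = 41.918 ≈ 41.9 days.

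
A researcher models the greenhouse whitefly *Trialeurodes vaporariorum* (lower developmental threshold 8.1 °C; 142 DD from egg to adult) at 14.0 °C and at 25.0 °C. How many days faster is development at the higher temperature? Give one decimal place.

At 14.0 °C: 142 / (14.0 − 8.1) = 142 / 5.9 = 24.068 d.
At 25.0 °C: 142 / (25.0 − 8.1) = 142 / 16.9 = 8.402 d.
Difference = |24.068 − 8.402| = 15.665 ≈ 15.7 days.

15.7 days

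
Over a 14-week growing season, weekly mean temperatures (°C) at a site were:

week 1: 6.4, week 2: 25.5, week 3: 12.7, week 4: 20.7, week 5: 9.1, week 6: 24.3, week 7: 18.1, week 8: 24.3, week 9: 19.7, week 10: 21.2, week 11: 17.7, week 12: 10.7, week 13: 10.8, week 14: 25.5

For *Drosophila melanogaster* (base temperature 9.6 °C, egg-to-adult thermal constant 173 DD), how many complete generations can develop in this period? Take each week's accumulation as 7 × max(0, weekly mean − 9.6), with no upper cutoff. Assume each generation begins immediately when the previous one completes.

4 generations

Weekly DD (7 × max(0, T̄ − 9.6)): 0.0, 111.3, 21.7, 77.7, 0.0, 102.9, 59.5, 102.9, 70.7, 81.2, 56.7, 7.7, 8.4, 111.3.
Season total = 812.0 DD.
Complete generations = ⌊812.0 / 173⌋ = 4.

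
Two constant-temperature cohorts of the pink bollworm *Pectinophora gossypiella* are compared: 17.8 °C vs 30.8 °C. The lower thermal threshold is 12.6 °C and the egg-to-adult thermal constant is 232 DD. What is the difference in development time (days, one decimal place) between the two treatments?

31.9 days

At 17.8 °C: 232 / (17.8 − 12.6) = 232 / 5.2 = 44.615 d.
At 30.8 °C: 232 / (30.8 − 12.6) = 232 / 18.2 = 12.747 d.
Difference = |44.615 − 12.747| = 31.868 ≈ 31.9 days.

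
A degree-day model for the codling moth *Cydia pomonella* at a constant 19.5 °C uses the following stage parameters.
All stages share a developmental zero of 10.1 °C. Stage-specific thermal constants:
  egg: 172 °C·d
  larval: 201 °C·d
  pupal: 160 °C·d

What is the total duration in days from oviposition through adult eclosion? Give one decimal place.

56.7 days

Daily accumulation at 19.5 °C = 19.5 − 10.1 = 9.4 DD/day.
Total K = 172 + 201 + 160 = 533 DD.
Total duration = 533 / 9.4 = 56.702 ≈ 56.7 days.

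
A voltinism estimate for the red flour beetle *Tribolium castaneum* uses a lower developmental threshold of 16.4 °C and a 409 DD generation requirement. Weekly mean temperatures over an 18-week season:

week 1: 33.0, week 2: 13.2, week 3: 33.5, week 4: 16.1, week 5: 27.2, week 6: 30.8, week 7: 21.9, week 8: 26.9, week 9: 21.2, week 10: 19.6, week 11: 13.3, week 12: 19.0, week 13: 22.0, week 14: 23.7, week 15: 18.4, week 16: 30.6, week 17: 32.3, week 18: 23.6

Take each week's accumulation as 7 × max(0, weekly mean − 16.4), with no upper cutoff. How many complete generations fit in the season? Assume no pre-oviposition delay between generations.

2 generations

Weekly DD (7 × max(0, T̄ − 16.4)): 116.2, 0.0, 119.7, 0.0, 75.6, 100.8, 38.5, 73.5, 33.6, 22.4, 0.0, 18.2, 39.2, 51.1, 14.0, 99.4, 111.3, 50.4.
Season total = 963.9 DD.
Complete generations = ⌊963.9 / 409⌋ = 2.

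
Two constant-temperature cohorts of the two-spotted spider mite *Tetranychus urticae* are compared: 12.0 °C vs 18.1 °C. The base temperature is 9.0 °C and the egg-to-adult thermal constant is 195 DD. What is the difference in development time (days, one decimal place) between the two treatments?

At 12.0 °C: 195 / (12.0 − 9.0) = 195 / 3.0 = 65.000 d.
At 18.1 °C: 195 / (18.1 − 9.0) = 195 / 9.1 = 21.429 d.
Difference = |65.000 − 21.429| = 43.571 ≈ 43.6 days.

43.6 days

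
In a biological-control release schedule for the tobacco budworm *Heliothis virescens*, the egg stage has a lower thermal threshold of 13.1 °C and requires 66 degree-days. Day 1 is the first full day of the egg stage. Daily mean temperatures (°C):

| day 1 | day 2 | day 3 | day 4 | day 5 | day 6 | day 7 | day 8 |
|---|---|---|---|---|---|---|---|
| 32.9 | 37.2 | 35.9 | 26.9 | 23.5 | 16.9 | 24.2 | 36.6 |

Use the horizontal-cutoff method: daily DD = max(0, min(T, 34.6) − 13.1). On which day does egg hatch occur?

Daily DD above 13.1 °C (capped at 21.5): 19.8, 21.5, 21.5, 13.8, 10.4, 3.8, 11.1, 21.5.
Cumulative: 19.8, 41.3, 62.8, 76.6, 87.0, 90.8, 101.9, 123.4.
The total first reaches 66 DD on day 4.

day 4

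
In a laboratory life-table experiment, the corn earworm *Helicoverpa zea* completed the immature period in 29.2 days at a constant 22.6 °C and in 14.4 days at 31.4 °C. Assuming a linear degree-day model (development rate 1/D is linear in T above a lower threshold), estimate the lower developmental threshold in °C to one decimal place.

14.0 °C

Linear rate model ⇒ the product D·(T − T_b) is constant across temperatures.
29.2·(22.6 − T_b) = 14.4·(31.4 − T_b)
T_b = (29.2·22.6 − 14.4·31.4) / (29.2 − 14.4) = 207.76 / 14.8 = 14.038 °C ≈ 14.0 °C.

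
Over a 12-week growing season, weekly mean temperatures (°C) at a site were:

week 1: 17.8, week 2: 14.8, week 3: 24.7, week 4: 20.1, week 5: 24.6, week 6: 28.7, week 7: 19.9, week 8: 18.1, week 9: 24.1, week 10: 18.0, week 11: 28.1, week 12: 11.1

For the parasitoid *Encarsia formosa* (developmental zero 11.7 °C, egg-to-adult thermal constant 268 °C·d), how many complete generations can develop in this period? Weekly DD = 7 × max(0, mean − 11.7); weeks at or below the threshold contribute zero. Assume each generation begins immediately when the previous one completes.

2 generations

Weekly DD (7 × max(0, T̄ − 11.7)): 42.7, 21.7, 91.0, 58.8, 90.3, 119.0, 57.4, 44.8, 86.8, 44.1, 114.8, 0.0.
Season total = 771.4 DD.
Complete generations = ⌊771.4 / 268⌋ = 2.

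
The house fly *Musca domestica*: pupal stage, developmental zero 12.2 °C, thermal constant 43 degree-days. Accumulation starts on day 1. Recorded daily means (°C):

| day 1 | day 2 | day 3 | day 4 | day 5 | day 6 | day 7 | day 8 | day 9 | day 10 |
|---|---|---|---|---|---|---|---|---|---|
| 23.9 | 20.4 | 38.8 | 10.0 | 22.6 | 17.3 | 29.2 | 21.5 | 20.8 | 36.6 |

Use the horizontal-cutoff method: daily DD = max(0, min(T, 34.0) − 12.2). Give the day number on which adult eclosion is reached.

Daily DD above 12.2 °C (capped at 21.8): 11.7, 8.2, 21.8, 0.0, 10.4, 5.1, 17.0, 9.3, 8.6, 21.8.
Cumulative: 11.7, 19.9, 41.7, 41.7, 52.1, 57.2, 74.2, 83.5, 92.1, 113.9.
The total first reaches 43 DD on day 5.

day 5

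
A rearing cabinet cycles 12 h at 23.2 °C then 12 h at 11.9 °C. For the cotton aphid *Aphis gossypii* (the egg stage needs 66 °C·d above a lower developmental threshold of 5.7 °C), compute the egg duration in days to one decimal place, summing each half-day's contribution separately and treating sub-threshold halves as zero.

Day half: max(0, 23.2 − 5.7) × 0.5 = 17.5 × 0.5 = 8.75 DD.
Night half: max(0, 11.9 − 5.7) × 0.5 = 6.2 × 0.5 = 3.10 DD.
Per 24 h: 11.85 DD/day.
Duration = 66 / 11.85 = 5.570 ≈ 5.6 days.

5.6 days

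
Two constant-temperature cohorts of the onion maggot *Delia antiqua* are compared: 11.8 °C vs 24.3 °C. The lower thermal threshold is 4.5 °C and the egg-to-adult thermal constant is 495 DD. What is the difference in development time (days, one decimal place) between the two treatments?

42.8 days

At 11.8 °C: 495 / (11.8 − 4.5) = 495 / 7.3 = 67.808 d.
At 24.3 °C: 495 / (24.3 − 4.5) = 495 / 19.8 = 25.000 d.
Difference = |67.808 − 25.000| = 42.808 ≈ 42.8 days.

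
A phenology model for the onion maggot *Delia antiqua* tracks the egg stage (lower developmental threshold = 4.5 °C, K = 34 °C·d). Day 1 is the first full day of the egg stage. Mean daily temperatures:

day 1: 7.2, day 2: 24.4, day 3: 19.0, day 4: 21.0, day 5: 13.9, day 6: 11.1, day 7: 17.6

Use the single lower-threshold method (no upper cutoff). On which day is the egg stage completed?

day 3

Daily DD above 4.5 °C: 2.7, 19.9, 14.5, 16.5, 9.4, 6.6, 13.1.
Cumulative: 2.7, 22.6, 37.1, 53.6, 63.0, 69.6, 82.7.
The total first reaches 34 DD on day 3.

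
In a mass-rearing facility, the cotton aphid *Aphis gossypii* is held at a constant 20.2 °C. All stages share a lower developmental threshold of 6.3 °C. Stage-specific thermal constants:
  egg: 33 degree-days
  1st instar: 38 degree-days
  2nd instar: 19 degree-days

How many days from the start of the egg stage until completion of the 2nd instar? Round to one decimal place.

Daily accumulation at 20.2 °C = 20.2 − 6.3 = 13.9 DD/day.
Total K = 33 + 38 + 19 = 90 DD.
Total duration = 90 / 13.9 = 6.475 ≈ 6.5 days.

6.5 days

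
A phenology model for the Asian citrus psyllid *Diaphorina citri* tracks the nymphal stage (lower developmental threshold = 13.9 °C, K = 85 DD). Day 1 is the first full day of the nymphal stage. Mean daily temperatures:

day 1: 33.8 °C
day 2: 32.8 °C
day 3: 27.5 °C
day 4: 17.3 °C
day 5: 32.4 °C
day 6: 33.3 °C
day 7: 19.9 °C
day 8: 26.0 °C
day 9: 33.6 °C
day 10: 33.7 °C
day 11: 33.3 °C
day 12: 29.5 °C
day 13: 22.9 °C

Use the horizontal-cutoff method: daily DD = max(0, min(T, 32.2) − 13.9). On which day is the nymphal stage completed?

day 6

Daily DD above 13.9 °C (capped at 18.3): 18.3, 18.3, 13.6, 3.4, 18.3, 18.3, 6.0, 12.1, 18.3, 18.3, 18.3, 15.6, 9.0.
Cumulative: 18.3, 36.6, 50.2, 53.6, 71.9, 90.2, 96.2, 108.3, 126.6, 144.9, 163.2, 178.8, 187.8.
The total first reaches 85 DD on day 6.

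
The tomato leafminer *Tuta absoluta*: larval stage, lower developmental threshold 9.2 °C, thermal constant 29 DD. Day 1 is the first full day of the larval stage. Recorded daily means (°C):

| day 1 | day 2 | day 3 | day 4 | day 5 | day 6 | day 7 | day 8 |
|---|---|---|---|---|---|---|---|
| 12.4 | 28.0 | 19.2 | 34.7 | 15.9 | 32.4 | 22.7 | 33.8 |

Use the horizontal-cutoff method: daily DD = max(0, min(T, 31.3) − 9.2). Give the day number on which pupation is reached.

Daily DD above 9.2 °C (capped at 22.1): 3.2, 18.8, 10.0, 22.1, 6.7, 22.1, 13.5, 22.1.
Cumulative: 3.2, 22.0, 32.0, 54.1, 60.8, 82.9, 96.4, 118.5.
The total first reaches 29 DD on day 3.

day 3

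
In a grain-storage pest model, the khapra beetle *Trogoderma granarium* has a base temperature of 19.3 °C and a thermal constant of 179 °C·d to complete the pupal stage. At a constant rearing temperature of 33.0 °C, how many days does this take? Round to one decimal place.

13.1 days

Daily accumulation = 33.0 − 19.3 = 13.7 DD/day.
Duration = 179 / 13.7 = 13.066 ≈ 13.1 days.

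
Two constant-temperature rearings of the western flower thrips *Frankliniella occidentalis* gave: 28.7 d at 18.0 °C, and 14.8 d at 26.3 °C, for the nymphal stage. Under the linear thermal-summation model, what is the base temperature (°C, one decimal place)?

Equal thermal constants: D₁(T₁ − T_b) = D₂(T₂ − T_b).
28.7·(18.0 − T_b) = 14.8·(26.3 − T_b)
T_b = (28.7·18.0 − 14.8·26.3) / (28.7 − 14.8) = 127.36 / 13.9 = 9.163 °C ≈ 9.2 °C.

9.2 °C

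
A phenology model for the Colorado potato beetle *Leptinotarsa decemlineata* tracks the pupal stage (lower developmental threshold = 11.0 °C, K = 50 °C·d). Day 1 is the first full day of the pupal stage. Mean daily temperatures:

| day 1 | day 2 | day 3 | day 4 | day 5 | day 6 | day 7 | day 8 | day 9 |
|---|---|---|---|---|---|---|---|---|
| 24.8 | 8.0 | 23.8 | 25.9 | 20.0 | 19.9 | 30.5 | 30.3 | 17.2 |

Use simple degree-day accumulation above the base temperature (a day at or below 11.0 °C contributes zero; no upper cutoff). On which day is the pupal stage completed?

day 5

Daily DD above 11.0 °C: 13.8, 0.0, 12.8, 14.9, 9.0, 8.9, 19.5, 19.3, 6.2.
Cumulative: 13.8, 13.8, 26.6, 41.5, 50.5, 59.4, 78.9, 98.2, 104.4.
The total first reaches 50 DD on day 5.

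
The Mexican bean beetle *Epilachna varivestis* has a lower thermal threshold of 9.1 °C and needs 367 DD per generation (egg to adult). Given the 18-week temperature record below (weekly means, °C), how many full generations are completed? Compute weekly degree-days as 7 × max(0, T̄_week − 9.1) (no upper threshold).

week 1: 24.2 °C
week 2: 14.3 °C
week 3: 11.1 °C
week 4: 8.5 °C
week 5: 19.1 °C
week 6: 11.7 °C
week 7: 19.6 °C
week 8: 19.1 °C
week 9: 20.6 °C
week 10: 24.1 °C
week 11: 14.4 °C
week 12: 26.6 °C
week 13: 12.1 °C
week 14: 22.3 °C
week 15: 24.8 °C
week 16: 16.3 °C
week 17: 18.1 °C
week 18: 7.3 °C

Weekly DD (7 × max(0, T̄ − 9.1)): 105.7, 36.4, 14.0, 0.0, 70.0, 18.2, 73.5, 70.0, 80.5, 105.0, 37.1, 122.5, 21.0, 92.4, 109.9, 50.4, 63.0, 0.0.
Season total = 1069.6 DD.
Complete generations = ⌊1069.6 / 367⌋ = 2.

2 generations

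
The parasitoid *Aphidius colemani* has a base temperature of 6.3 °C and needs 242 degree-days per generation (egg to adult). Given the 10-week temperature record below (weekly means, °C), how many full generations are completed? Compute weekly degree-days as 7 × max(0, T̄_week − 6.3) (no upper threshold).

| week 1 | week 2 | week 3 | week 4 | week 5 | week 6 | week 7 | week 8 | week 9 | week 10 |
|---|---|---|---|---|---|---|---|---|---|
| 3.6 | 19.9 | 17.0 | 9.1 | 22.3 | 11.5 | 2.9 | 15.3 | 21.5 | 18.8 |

Weekly DD (7 × max(0, T̄ − 6.3)): 0.0, 95.2, 74.9, 19.6, 112.0, 36.4, 0.0, 63.0, 106.4, 87.5.
Season total = 595.0 DD.
Complete generations = ⌊595.0 / 242⌋ = 2.

2 generations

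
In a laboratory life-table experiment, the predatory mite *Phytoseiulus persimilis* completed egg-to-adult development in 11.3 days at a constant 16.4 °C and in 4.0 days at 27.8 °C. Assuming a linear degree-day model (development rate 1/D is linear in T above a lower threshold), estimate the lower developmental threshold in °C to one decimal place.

Equal thermal constants: D₁(T₁ − T_b) = D₂(T₂ − T_b).
11.3·(16.4 − T_b) = 4.0·(27.8 − T_b)
T_b = (11.3·16.4 − 4.0·27.8) / (11.3 − 4.0) = 74.12 / 7.3 = 10.153 °C ≈ 10.2 °C.

10.2 °C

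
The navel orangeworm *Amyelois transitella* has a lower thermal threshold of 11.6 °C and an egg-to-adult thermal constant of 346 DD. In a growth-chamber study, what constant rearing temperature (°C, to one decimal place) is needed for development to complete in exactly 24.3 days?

25.8 °C

Required daily accumulation = 346 / 24.3 = 14.239 DD/day.
T = T_base + 14.239 = 11.6 + 14.239 = 25.839 ≈ 25.8 °C.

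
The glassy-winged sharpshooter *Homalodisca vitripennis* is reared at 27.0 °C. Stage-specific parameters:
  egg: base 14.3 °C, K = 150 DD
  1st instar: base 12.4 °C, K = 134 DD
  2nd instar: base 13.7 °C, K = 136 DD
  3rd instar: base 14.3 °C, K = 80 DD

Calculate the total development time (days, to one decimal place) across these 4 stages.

egg: 150 / (27.0 − 14.3) = 150 / 12.7 = 11.811 d.
1st instar: 134 / (27.0 − 12.4) = 134 / 14.6 = 9.178 d.
2nd instar: 136 / (27.0 − 13.7) = 136 / 13.3 = 10.226 d.
3rd instar: 80 / (27.0 − 14.3) = 80 / 12.7 = 6.299 d.
Sum = 37.514 ≈ 37.5 days.

37.5 days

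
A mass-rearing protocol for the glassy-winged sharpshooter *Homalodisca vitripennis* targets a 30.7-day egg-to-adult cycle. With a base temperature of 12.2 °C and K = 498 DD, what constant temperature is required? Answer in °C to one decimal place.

Required daily accumulation = 498 / 30.7 = 16.221 DD/day.
T = T_base + 16.221 = 12.2 + 16.221 = 28.421 ≈ 28.4 °C.

28.4 °C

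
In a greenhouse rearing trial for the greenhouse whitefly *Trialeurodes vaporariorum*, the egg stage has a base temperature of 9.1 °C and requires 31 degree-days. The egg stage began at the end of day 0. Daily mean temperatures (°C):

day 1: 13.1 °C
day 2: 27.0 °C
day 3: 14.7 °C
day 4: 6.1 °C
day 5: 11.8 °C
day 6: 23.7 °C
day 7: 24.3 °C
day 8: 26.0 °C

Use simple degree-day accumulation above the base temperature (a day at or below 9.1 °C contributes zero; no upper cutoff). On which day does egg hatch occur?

Daily DD above 9.1 °C: 4.0, 17.9, 5.6, 0.0, 2.7, 14.6, 15.2, 16.9.
Cumulative: 4.0, 21.9, 27.5, 27.5, 30.2, 44.8, 60.0, 76.9.
The total first reaches 31 DD on day 6.

day 6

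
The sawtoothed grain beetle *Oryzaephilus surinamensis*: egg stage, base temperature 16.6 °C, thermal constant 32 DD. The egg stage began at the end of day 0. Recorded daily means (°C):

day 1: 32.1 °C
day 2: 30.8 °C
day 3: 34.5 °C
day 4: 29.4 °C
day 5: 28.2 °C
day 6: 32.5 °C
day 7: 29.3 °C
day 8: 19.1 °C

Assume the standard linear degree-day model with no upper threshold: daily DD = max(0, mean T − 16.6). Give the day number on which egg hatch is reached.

Daily DD above 16.6 °C: 15.5, 14.2, 17.9, 12.8, 11.6, 15.9, 12.7, 2.5.
Cumulative: 15.5, 29.7, 47.6, 60.4, 72.0, 87.9, 100.6, 103.1.
The total first reaches 32 DD on day 3.

day 3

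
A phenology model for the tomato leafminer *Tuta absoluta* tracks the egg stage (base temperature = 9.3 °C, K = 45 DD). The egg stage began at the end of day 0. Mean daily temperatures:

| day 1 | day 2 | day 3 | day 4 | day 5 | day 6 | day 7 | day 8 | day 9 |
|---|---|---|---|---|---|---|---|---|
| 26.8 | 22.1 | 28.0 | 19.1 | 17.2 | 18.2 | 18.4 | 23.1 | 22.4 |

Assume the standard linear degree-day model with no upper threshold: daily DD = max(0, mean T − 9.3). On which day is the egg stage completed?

Daily DD above 9.3 °C: 17.5, 12.8, 18.7, 9.8, 7.9, 8.9, 9.1, 13.8, 13.1.
Cumulative: 17.5, 30.3, 49.0, 58.8, 66.7, 75.6, 84.7, 98.5, 111.6.
The total first reaches 45 DD on day 3.

day 3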